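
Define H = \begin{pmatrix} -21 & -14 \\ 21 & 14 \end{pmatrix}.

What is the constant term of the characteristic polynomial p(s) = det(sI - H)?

0

p(0) = det(0·I − H) = det(−H) = (−1)^2·det(H).
det(H) = 0, so p(0) = 0.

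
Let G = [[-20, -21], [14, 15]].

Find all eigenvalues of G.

det(G - tI) = (-20 - t)(15 - t) - (-21)·(14) = t^2 + 5t - 6.
This factors as (t + 6)·(t - 1) = 0.
Eigenvalues: -6, 1.

-6, 1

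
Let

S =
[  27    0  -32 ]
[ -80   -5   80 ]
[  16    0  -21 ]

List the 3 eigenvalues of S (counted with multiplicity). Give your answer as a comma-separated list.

-5, -5, 11

The characteristic polynomial is p(μ) = det(μI - S).
Expanding along the first row, p(μ) = μ^3 - μ^2 - 85μ - 275.
Since p(11) = 0, μ = 11 is a root.
Dividing by (μ - 11) leaves μ^2 + 10μ + 25.
The quadratic factor is (μ + 5)^2.
Eigenvalues: -5, -5, 11.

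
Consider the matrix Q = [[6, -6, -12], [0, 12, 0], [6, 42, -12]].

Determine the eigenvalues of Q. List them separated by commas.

-6, 0, 12

Compute the characteristic polynomial p(λ) = det(λI - Q).
Cofactor expansion gives p(λ) = λ^3 - 6λ^2 - 72λ.
Try λ = -6: p(-6) = 0, so -6 is a root.
Dividing by (λ + 6) leaves λ^2 - 12λ.
The quadratic factors as λ·(λ - 12).
Eigenvalues: -6, 0, 12.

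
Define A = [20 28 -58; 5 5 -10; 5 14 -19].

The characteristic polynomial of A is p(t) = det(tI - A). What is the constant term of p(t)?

450

p(t) = t^3 - 6t^2 - 85t + 450.
The constant term is 450.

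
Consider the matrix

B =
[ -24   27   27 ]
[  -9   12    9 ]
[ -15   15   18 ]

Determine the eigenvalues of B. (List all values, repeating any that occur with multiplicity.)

Compute the characteristic polynomial p(λ) = det(λI - B).
Expanding the 3×3 determinant: p(λ) = λ^3 - 6λ^2 + 9λ.
Rational-root test: λ = 0 gives p(0) = 0.
Dividing by λ leaves λ^2 - 6λ + 9.
The quadratic factor is (λ - 3)^2.
Eigenvalues: 0, 3, 3.

0, 3, 3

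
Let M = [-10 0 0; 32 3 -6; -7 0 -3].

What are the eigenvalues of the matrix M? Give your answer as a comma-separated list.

-10, -3, 3

Set up det(lambda·I - M) = 0.
Cofactor expansion gives p(lambda) = lambda^3 + 10·lambda^2 - 9·lambda - 90.
Try lambda = 3: p(3) = 0, so 3 is a root.
Dividing by (lambda - 3) leaves lambda^2 + 13·lambda + 30.
The quadratic factors as (lambda + 10)·(lambda + 3).
Eigenvalues: -10, -3, 3.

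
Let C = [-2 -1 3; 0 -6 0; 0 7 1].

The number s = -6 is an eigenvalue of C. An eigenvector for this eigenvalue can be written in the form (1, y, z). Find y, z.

We need (C + 6I)v = 0.
C + 6I = [[4, -1, 3], [0, 0, 0], [0, 7, 7]].
Row 1: (4)·1 + (-1)·y + (3)·z = 0
Row 2: (0)·1 + (0)·y + (0)·z = 0
Row 3: (0)·1 + (7)·y + (7)·z = 0
Solving gives y = 1, z = -1.
Check: C·(1, 1, -1) = (-6, -6, 6) = -6·(1, 1, -1).

1, -1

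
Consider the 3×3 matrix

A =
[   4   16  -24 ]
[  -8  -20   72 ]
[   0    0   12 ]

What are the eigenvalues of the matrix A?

-12, -4, 12

The characteristic polynomial is p(λ) = det(λI - A).
Expanding along the first row, p(λ) = λ^3 + 4λ^2 - 144λ - 576.
Try λ = -12: p(-12) = 0, so -12 is a root.
Dividing by (λ + 12) leaves λ^2 - 8λ - 48.
The quadratic factors as (λ + 4)·(λ - 12).
Eigenvalues: -12, -4, 12.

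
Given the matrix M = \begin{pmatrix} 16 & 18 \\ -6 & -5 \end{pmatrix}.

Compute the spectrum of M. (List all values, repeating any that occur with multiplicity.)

det(M - tI) = (16 - t)(-5 - t) - (18)·(-6) = t^2 - 11t + 28.
This factors as (t - 4)·(t - 7) = 0.
Eigenvalues: 4, 7.

4, 7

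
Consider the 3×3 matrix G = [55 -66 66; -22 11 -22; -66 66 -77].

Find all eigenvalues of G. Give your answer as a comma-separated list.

Set up det(μI - G) = 0.
Cofactor expansion gives p(μ) = μ^3 + 11μ^2 - 121μ - 1331.
Since p(-11) = 0, μ = -11 is a root.
Factor out (μ + 11): p(μ) = (μ + 11)·(μ^2 - 121).
The quadratic factors as (μ + 11)·(μ - 11).
Eigenvalues: -11, -11, 11.

-11, -11, 11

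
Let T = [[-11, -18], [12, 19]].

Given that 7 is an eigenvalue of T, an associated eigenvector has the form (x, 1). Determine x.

We need (T - 7I)v = 0.
T - 7I = [[-18, -18], [12, 12]].
Row 1: (-18)·x + (-18)·1 = 0
Row 2: (12)·x + (12)·1 = 0
Solving gives x = -1.
Check: T·(-1, 1) = (-7, 7) = 7·(-1, 1).

-1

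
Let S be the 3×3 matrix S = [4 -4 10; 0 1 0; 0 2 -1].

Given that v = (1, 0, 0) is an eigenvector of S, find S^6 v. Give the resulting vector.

First find the eigenvalue: Sv = (4, 0, 0) = 4·(1, 0, 0), so λ = 4.
Then S^6 v = λ^6·v = 4^6·(1, 0, 0) = 4096·(1, 0, 0) = (4096, 0, 0).

(4096, 0, 0)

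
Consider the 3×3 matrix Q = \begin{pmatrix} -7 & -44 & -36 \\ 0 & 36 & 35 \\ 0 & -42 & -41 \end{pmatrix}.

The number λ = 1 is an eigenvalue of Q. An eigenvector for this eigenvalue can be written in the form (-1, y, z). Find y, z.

1, -1

We need (Q - 1I)v = 0.
Q - 1I = [[-8, -44, -36], [0, 35, 35], [0, -42, -42]].
Row 1: (-8)·-1 + (-44)·y + (-36)·z = 0
Row 2: (0)·-1 + (35)·y + (35)·z = 0
Row 3: (0)·-1 + (-42)·y + (-42)·z = 0
Solving gives y = 1, z = -1.
Check: Q·(-1, 1, -1) = (-1, 1, -1) = 1·(-1, 1, -1).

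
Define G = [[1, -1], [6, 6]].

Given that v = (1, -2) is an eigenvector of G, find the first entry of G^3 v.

First find the eigenvalue: Gv = (3, -6) = 3·(1, -2), so λ = 3.
Then G^3 v = λ^3·v = 3^3·(1, -2) = 27·(1, -2) = (27, -54).

27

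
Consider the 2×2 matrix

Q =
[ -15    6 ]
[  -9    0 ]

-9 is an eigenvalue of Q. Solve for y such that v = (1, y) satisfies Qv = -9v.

1

We need (Q + 9I)v = 0.
Q + 9I = [[-6, 6], [-9, 9]].
Row 1: (-6)·1 + (6)·y = 0
Row 2: (-9)·1 + (9)·y = 0
Solving gives y = 1.
Check: Q·(1, 1) = (-9, -9) = -9·(1, 1).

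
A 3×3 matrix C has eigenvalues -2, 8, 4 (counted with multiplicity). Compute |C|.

det(C) is the product of the eigenvalues: (-2) · (8) · (4) = -64.

-64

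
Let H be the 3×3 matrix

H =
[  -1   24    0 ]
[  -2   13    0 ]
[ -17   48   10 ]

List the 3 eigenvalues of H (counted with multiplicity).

5, 7, 10

Set up det(λI - H) = 0.
Expanding the 3×3 determinant: p(λ) = λ^3 - 22λ^2 + 155λ - 350.
Since p(10) = 0, λ = 10 is a root.
Dividing by (λ - 10) leaves λ^2 - 12λ + 35.
The quadratic factors as (λ - 5)·(λ - 7).
Eigenvalues: 5, 7, 10.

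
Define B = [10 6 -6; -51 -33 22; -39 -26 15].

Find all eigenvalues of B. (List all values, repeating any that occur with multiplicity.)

-11, 1, 2

Set up det(tI - B) = 0.
Cofactor expansion gives p(t) = t^3 + 8t^2 - 31t + 22.
Try t = -11: p(-11) = 0, so -11 is a root.
Factor out (t + 11): p(t) = (t + 11)·(t^2 - 3t + 2).
The quadratic factors as (t - 1)·(t - 2).
Eigenvalues: -11, 1, 2.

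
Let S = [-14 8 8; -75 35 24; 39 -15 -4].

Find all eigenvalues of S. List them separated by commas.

2, 4, 11

Set up det(sI - S) = 0.
Expanding the 3×3 determinant: p(s) = s^3 - 17s^2 + 74s - 88.
Try s = 2: p(2) = 0, so 2 is a root.
Dividing by (s - 2) leaves s^2 - 15s + 44.
The quadratic factors as (s - 4)·(s - 11).
Eigenvalues: 2, 4, 11.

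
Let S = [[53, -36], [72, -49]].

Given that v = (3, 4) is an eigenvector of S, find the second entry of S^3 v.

First find the eigenvalue: Sv = (15, 20) = 5·(3, 4), so λ = 5.
Then S^3 v = λ^3·v = 5^3·(3, 4) = 125·(3, 4) = (375, 500).

500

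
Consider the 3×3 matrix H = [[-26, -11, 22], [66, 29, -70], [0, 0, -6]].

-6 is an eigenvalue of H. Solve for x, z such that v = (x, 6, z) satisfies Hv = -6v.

0, 3

We need (H + 6I)v = 0.
H + 6I = [[-20, -11, 22], [66, 35, -70], [0, 0, 0]].
Row 1: (-20)·x + (-11)·6 + (22)·z = 0
Row 2: (66)·x + (35)·6 + (-70)·z = 0
Row 3: (0)·x + (0)·6 + (0)·z = 0
Solving gives x = 0, z = 3.
Check: H·(0, 6, 3) = (0, -36, -18) = -6·(0, 6, 3).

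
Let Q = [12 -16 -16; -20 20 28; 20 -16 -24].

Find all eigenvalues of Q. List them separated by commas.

-8, 4, 12

Compute the characteristic polynomial p(λ) = det(λI - Q).
Expanding along the first row, p(λ) = λ^3 - 8λ^2 - 80λ + 384.
Since p(4) = 0, λ = 4 is a root.
Dividing by (λ - 4) leaves λ^2 - 4λ - 96.
The quadratic factors as (λ + 8)·(λ - 12).
Eigenvalues: -8, 4, 12.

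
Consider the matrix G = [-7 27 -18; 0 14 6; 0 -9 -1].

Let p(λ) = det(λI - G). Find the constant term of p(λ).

280

p(λ) = λ^3 - 6λ^2 - 51λ + 280.
The constant term is 280.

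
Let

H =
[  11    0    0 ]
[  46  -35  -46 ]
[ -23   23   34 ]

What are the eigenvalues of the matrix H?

-12, 11, 11

Set up det(λI - H) = 0.
Expanding the 3×3 determinant: p(λ) = λ^3 - 10λ^2 - 143λ + 1452.
Try λ = 11: p(11) = 0, so 11 is a root.
Factor out (λ - 11): p(λ) = (λ - 11)·(λ^2 + λ - 132).
The quadratic factors as (λ + 12)·(λ - 11).
Eigenvalues: -12, 11, 11.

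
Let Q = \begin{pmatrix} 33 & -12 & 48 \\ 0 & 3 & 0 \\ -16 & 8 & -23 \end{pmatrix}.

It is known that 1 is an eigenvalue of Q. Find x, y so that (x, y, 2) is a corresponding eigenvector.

We need (Q - 1I)v = 0.
Q - 1I = [[32, -12, 48], [0, 2, 0], [-16, 8, -24]].
Row 1: (32)·x + (-12)·y + (48)·2 = 0
Row 2: (0)·x + (2)·y + (0)·2 = 0
Row 3: (-16)·x + (8)·y + (-24)·2 = 0
Solving gives x = -3, y = 0.
Check: Q·(-3, 0, 2) = (-3, 0, 2) = 1·(-3, 0, 2).

-3, 0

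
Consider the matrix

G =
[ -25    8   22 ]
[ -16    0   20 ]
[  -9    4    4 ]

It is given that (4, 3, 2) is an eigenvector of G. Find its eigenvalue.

-8

Compute Gv: G·(4, 3, 2) = (-32, -24, -16).
Since Gv = λv, compare component 1: -32 = λ·4, so λ = -8.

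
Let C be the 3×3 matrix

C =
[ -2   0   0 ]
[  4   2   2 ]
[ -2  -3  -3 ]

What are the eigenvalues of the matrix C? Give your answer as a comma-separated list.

The characteristic polynomial is p(r) = det(rI - C).
Expanding the 3×3 determinant: p(r) = r^3 + 3r^2 + 2r.
Rational-root test: r = 0 gives p(0) = 0.
Factor out r: p(r) = r·(r^2 + 3r + 2).
The quadratic factors as (r + 2)·(r + 1).
Eigenvalues: -2, -1, 0.

-2, -1, 0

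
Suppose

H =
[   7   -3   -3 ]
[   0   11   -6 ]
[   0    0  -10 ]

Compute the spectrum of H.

-10, 7, 11

H is upper triangular, so its eigenvalues are the diagonal entries.
Diagonal: 7, 11, -10.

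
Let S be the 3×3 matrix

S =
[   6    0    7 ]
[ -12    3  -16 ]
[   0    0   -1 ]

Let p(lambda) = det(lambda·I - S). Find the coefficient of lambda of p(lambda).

9

p(lambda) = lambda^3 - 8·lambda^2 + 9·lambda + 18.
The coefficient of lambda is 9.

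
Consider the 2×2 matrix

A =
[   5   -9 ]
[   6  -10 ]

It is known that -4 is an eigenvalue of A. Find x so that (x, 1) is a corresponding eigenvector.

1

We need (A + 4I)v = 0.
A + 4I = [[9, -9], [6, -6]].
Row 1: (9)·x + (-9)·1 = 0
Row 2: (6)·x + (-6)·1 = 0
Solving gives x = 1.
Check: A·(1, 1) = (-4, -4) = -4·(1, 1).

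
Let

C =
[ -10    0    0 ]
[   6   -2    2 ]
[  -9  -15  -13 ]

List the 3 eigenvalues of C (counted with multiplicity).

Set up det(μI - C) = 0.
Expanding along the first row, p(μ) = μ^3 + 25μ^2 + 206μ + 560.
Since p(-10) = 0, μ = -10 is a root.
Factor out (μ + 10): p(μ) = (μ + 10)·(μ^2 + 15μ + 56).
The quadratic factors as (μ + 8)·(μ + 7).
Eigenvalues: -10, -8, -7.

-10, -8, -7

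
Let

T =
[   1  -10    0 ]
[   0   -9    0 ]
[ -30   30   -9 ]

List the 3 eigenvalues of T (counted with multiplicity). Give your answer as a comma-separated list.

-9, -9, 1

Set up det(λI - T) = 0.
Cofactor expansion gives p(λ) = λ^3 + 17λ^2 + 63λ - 81.
Rational-root test: λ = -9 gives p(-9) = 0.
Factor out (λ + 9): p(λ) = (λ + 9)·(λ^2 + 8λ - 9).
The quadratic factors as (λ + 9)·(λ - 1).
Eigenvalues: -9, -9, 1.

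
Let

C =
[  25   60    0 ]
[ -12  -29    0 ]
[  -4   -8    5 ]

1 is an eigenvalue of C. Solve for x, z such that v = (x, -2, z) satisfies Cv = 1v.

5, 1

We need (C - 1I)v = 0.
C - 1I = [[24, 60, 0], [-12, -30, 0], [-4, -8, 4]].
Row 1: (24)·x + (60)·-2 + (0)·z = 0
Row 2: (-12)·x + (-30)·-2 + (0)·z = 0
Row 3: (-4)·x + (-8)·-2 + (4)·z = 0
Solving gives x = 5, z = 1.
Check: C·(5, -2, 1) = (5, -2, 1) = 1·(5, -2, 1).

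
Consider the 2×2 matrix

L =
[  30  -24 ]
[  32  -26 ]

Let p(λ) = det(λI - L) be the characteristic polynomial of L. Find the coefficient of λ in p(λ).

-4

The coefficient of λ of det(λI - L) is −trace(L).
trace(L) = (30) + (-26) = 4, so the coefficient is -4.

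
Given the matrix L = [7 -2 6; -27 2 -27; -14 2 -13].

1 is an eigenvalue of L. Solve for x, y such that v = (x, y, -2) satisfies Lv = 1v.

2, 0

We need (L - 1I)v = 0.
L - 1I = [[6, -2, 6], [-27, 1, -27], [-14, 2, -14]].
Row 1: (6)·x + (-2)·y + (6)·-2 = 0
Row 2: (-27)·x + (1)·y + (-27)·-2 = 0
Row 3: (-14)·x + (2)·y + (-14)·-2 = 0
Solving gives x = 2, y = 0.
Check: L·(2, 0, -2) = (2, 0, -2) = 1·(2, 0, -2).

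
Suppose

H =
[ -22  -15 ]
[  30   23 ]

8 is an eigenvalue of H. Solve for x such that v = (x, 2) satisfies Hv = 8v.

We need (H - 8I)v = 0.
H - 8I = [[-30, -15], [30, 15]].
Row 1: (-30)·x + (-15)·2 = 0
Row 2: (30)·x + (15)·2 = 0
Solving gives x = -1.
Check: H·(-1, 2) = (-8, 16) = 8·(-1, 2).

-1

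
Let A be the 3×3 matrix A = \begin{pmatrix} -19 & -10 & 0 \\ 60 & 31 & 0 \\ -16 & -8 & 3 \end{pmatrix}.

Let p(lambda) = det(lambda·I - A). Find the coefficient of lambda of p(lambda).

p(lambda) = lambda^3 - 15·lambda^2 + 47·lambda - 33.
The coefficient of lambda is 47.

47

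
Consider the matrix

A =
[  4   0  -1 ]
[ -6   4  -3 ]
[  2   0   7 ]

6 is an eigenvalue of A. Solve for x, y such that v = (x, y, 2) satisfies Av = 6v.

-1, 0

We need (A - 6I)v = 0.
A - 6I = [[-2, 0, -1], [-6, -2, -3], [2, 0, 1]].
Row 1: (-2)·x + (0)·y + (-1)·2 = 0
Row 2: (-6)·x + (-2)·y + (-3)·2 = 0
Row 3: (2)·x + (0)·y + (1)·2 = 0
Solving gives x = -1, y = 0.
Check: A·(-1, 0, 2) = (-6, 0, 12) = 6·(-1, 0, 2).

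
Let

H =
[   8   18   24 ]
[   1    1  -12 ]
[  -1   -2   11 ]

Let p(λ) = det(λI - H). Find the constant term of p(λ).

110

p(λ) = λ^3 - 20λ^2 + 89λ + 110.
The constant term is 110.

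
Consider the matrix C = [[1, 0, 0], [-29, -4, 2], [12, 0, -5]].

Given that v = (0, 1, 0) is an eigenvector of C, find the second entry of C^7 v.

-16384

First find the eigenvalue: Cv = (0, -4, 0) = -4·(0, 1, 0), so λ = -4.
Then C^7 v = λ^7·v = (-4)^7·(0, 1, 0) = -16384·(0, 1, 0) = (0, -16384, 0).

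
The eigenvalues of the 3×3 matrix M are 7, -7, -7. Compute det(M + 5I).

48

If M has eigenvalues 7, -7, -7, then M + 5I has eigenvalues 12, -2, -2.
det(M + 5I) = (12) · (-2) · (-2) = 48.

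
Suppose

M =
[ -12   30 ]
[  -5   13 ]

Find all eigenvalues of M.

-2, 3

det(M - μI) = (-12 - μ)(13 - μ) - (30)·(-5) = μ^2 - μ - 6.
This factors as (μ + 2)·(μ - 3) = 0.
Eigenvalues: -2, 3.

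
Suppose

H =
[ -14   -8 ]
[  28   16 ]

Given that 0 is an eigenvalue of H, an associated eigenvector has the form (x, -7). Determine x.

4

We need (H)v = 0.
H = [[-14, -8], [28, 16]].
Row 1: (-14)·x + (-8)·-7 = 0
Row 2: (28)·x + (16)·-7 = 0
Solving gives x = 4.
Check: H·(4, -7) = (0, 0) = 0·(4, -7).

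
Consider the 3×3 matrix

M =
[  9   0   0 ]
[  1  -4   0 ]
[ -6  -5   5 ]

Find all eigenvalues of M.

M is lower triangular, so its eigenvalues are the diagonal entries.
Diagonal: 9, -4, 5.

-4, 5, 9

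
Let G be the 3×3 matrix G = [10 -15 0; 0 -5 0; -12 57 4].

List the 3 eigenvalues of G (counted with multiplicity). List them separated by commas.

Set up det(λI - G) = 0.
Expanding along the first row, p(λ) = λ^3 - 9λ^2 - 30λ + 200.
Try λ = -5: p(-5) = 0, so -5 is a root.
Dividing by (λ + 5) leaves λ^2 - 14λ + 40.
The quadratic factors as (λ - 4)·(λ - 10).
Eigenvalues: -5, 4, 10.

-5, 4, 10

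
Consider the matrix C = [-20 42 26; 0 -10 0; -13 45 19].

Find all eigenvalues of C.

Compute the characteristic polynomial p(s) = det(sI - C).
Cofactor expansion gives p(s) = s^3 + 11s^2 - 32s - 420.
Try s = 6: p(6) = 0, so 6 is a root.
Dividing by (s - 6) leaves s^2 + 17s + 70.
The quadratic factors as (s + 10)·(s + 7).
Eigenvalues: -10, -7, 6.

-10, -7, 6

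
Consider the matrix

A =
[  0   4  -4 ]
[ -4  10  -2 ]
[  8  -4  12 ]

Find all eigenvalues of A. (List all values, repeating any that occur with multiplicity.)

Set up det(tI - A) = 0.
Expanding the 3×3 determinant: p(t) = t^3 - 22t^2 + 160t - 384.
Try t = 6: p(6) = 0, so 6 is a root.
Dividing by (t - 6) leaves t^2 - 16t + 64.
The quadratic factor is (t - 8)^2.
Eigenvalues: 6, 8, 8.

6, 8, 8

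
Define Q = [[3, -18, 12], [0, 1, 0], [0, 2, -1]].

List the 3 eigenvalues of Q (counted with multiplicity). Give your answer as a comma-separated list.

Compute the characteristic polynomial p(λ) = det(λI - Q).
Cofactor expansion gives p(λ) = λ^3 - 3λ^2 - λ + 3.
Rational-root test: λ = -1 gives p(-1) = 0.
Dividing by (λ + 1) leaves λ^2 - 4λ + 3.
The quadratic factors as (λ - 1)·(λ - 3).
Eigenvalues: -1, 1, 3.

-1, 1, 3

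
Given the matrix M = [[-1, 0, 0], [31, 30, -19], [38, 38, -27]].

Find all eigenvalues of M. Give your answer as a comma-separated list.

-8, -1, 11

Set up det(λI - M) = 0.
Expanding along the first row, p(λ) = λ^3 - 2λ^2 - 91λ - 88.
Rational-root test: λ = -1 gives p(-1) = 0.
Dividing by (λ + 1) leaves λ^2 - 3λ - 88.
The quadratic factors as (λ + 8)·(λ - 11).
Eigenvalues: -8, -1, 11.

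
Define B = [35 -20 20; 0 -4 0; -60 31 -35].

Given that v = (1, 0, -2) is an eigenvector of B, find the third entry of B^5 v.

First find the eigenvalue: Bv = (-5, 0, 10) = -5·(1, 0, -2), so λ = -5.
Then B^5 v = λ^5·v = (-5)^5·(1, 0, -2) = -3125·(1, 0, -2) = (-3125, 0, 6250).

6250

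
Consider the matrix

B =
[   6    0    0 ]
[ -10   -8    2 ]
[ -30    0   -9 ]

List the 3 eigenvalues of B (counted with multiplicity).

-9, -8, 6

Compute the characteristic polynomial p(s) = det(sI - B).
Expanding along the first row, p(s) = s^3 + 11s^2 - 30s - 432.
Rational-root test: s = 6 gives p(6) = 0.
Factor out (s - 6): p(s) = (s - 6)·(s^2 + 17s + 72).
The quadratic factors as (s + 9)·(s + 8).
Eigenvalues: -9, -8, 6.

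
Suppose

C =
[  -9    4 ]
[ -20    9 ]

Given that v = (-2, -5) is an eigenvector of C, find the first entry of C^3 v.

First find the eigenvalue: Cv = (-2, -5) = 1·(-2, -5), so λ = 1.
Then C^3 v = λ^3·v = 1^3·(-2, -5) = 1·(-2, -5) = (-2, -5).

-2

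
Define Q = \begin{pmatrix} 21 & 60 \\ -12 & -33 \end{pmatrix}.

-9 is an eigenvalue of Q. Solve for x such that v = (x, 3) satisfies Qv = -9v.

We need (Q + 9I)v = 0.
Q + 9I = [[30, 60], [-12, -24]].
Row 1: (30)·x + (60)·3 = 0
Row 2: (-12)·x + (-24)·3 = 0
Solving gives x = -6.
Check: Q·(-6, 3) = (54, -27) = -9·(-6, 3).

-6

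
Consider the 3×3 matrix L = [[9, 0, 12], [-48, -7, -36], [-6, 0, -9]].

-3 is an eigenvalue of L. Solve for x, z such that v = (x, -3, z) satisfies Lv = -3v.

We need (L + 3I)v = 0.
L + 3I = [[12, 0, 12], [-48, -4, -36], [-6, 0, -6]].
Row 1: (12)·x + (0)·-3 + (12)·z = 0
Row 2: (-48)·x + (-4)·-3 + (-36)·z = 0
Row 3: (-6)·x + (0)·-3 + (-6)·z = 0
Solving gives x = 1, z = -1.
Check: L·(1, -3, -1) = (-3, 9, 3) = -3·(1, -3, -1).

1, -1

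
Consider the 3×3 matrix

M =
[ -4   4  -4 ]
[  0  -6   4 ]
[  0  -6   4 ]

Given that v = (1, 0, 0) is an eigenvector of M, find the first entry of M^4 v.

First find the eigenvalue: Mv = (-4, 0, 0) = -4·(1, 0, 0), so λ = -4.
Then M^4 v = λ^4·v = (-4)^4·(1, 0, 0) = 256·(1, 0, 0) = (256, 0, 0).

256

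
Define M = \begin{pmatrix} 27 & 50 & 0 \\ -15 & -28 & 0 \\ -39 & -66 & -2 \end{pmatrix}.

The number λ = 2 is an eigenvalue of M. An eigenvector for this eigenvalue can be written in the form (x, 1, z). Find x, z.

We need (M - 2I)v = 0.
M - 2I = [[25, 50, 0], [-15, -30, 0], [-39, -66, -4]].
Row 1: (25)·x + (50)·1 + (0)·z = 0
Row 2: (-15)·x + (-30)·1 + (0)·z = 0
Row 3: (-39)·x + (-66)·1 + (-4)·z = 0
Solving gives x = -2, z = 3.
Check: M·(-2, 1, 3) = (-4, 2, 6) = 2·(-2, 1, 3).

-2, 3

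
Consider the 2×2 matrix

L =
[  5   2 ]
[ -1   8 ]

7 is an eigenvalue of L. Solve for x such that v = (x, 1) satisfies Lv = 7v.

1

We need (L - 7I)v = 0.
L - 7I = [[-2, 2], [-1, 1]].
Row 1: (-2)·x + (2)·1 = 0
Row 2: (-1)·x + (1)·1 = 0
Solving gives x = 1.
Check: L·(1, 1) = (7, 7) = 7·(1, 1).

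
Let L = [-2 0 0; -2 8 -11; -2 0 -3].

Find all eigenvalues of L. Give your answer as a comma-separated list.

-3, -2, 8

Compute the characteristic polynomial p(μ) = det(μI - L).
Cofactor expansion gives p(μ) = μ^3 - 3μ^2 - 34μ - 48.
Since p(-2) = 0, μ = -2 is a root.
Factor out (μ + 2): p(μ) = (μ + 2)·(μ^2 - 5μ - 24).
The quadratic factors as (μ + 3)·(μ - 8).
Eigenvalues: -3, -2, 8.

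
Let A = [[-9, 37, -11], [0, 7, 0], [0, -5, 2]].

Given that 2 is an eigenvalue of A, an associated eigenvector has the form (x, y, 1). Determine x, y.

-1, 0

We need (A - 2I)v = 0.
A - 2I = [[-11, 37, -11], [0, 5, 0], [0, -5, 0]].
Row 1: (-11)·x + (37)·y + (-11)·1 = 0
Row 2: (0)·x + (5)·y + (0)·1 = 0
Row 3: (0)·x + (-5)·y + (0)·1 = 0
Solving gives x = -1, y = 0.
Check: A·(-1, 0, 1) = (-2, 0, 2) = 2·(-1, 0, 1).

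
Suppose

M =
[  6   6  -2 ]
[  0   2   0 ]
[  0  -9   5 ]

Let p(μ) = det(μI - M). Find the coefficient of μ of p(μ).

52

p(μ) = μ^3 - 13μ^2 + 52μ - 60.
The coefficient of μ is 52.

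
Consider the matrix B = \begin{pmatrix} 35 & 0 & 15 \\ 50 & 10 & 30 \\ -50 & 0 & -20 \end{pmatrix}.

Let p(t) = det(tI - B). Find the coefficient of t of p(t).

p(t) = t^3 - 25t^2 + 200t - 500.
The coefficient of t is 200.

200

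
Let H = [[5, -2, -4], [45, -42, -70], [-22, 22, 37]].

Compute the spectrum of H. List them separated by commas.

Set up det(λI - H) = 0.
Cofactor expansion gives p(λ) = λ^3 - 37λ + 84.
Try λ = 3: p(3) = 0, so 3 is a root.
Dividing by (λ - 3) leaves λ^2 + 3λ - 28.
The quadratic factors as (λ + 7)·(λ - 4).
Eigenvalues: -7, 3, 4.

-7, 3, 4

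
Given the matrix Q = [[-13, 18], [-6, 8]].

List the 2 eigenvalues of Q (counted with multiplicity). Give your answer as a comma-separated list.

det(Q - λI) = (-13 - λ)(8 - λ) - (18)·(-6) = λ^2 + 5λ + 4.
This factors as (λ + 4)·(λ + 1) = 0.
Eigenvalues: -4, -1.

-4, -1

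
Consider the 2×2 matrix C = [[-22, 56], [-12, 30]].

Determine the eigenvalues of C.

det(C - λI) = (-22 - λ)(30 - λ) - (56)·(-12) = λ^2 - 8λ + 12.
This factors as (λ - 2)·(λ - 6) = 0.
Eigenvalues: 2, 6.

2, 6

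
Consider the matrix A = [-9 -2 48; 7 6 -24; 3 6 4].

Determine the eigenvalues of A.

-8, 4, 5

Set up det(λI - A) = 0.
Expanding along the first row, p(λ) = λ^3 - λ^2 - 52λ + 160.
Try λ = -8: p(-8) = 0, so -8 is a root.
Dividing by (λ + 8) leaves λ^2 - 9λ + 20.
The quadratic factors as (λ - 4)·(λ - 5).
Eigenvalues: -8, 4, 5.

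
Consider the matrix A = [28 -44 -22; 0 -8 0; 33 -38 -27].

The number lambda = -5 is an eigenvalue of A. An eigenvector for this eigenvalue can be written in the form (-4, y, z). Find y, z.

0, -6

We need (A + 5I)v = 0.
A + 5I = [[33, -44, -22], [0, -3, 0], [33, -38, -22]].
Row 1: (33)·-4 + (-44)·y + (-22)·z = 0
Row 2: (0)·-4 + (-3)·y + (0)·z = 0
Row 3: (33)·-4 + (-38)·y + (-22)·z = 0
Solving gives y = 0, z = -6.
Check: A·(-4, 0, -6) = (20, 0, 30) = -5·(-4, 0, -6).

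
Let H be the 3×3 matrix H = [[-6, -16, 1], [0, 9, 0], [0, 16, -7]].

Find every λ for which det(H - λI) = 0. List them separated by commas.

Compute the characteristic polynomial p(t) = det(tI - H).
Expanding along the first row, p(t) = t^3 + 4t^2 - 75t - 378.
Try t = -6: p(-6) = 0, so -6 is a root.
Factor out (t + 6): p(t) = (t + 6)·(t^2 - 2t - 63).
The quadratic factors as (t + 7)·(t - 9).
Eigenvalues: -7, -6, 9.

-7, -6, 9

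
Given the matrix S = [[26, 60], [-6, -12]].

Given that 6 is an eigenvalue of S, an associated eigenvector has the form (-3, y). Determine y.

We need (S - 6I)v = 0.
S - 6I = [[20, 60], [-6, -18]].
Row 1: (20)·-3 + (60)·y = 0
Row 2: (-6)·-3 + (-18)·y = 0
Solving gives y = 1.
Check: S·(-3, 1) = (-18, 6) = 6·(-3, 1).

1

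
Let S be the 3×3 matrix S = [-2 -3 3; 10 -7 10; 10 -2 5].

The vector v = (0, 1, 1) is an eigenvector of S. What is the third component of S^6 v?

729

First find the eigenvalue: Sv = (0, 3, 3) = 3·(0, 1, 1), so λ = 3.
Then S^6 v = λ^6·v = 3^6·(0, 1, 1) = 729·(0, 1, 1) = (0, 729, 729).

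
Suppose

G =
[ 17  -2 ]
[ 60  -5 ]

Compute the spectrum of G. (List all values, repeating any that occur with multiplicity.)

det(G - λI) = (17 - λ)(-5 - λ) - (-2)·(60) = λ^2 - 12λ + 35.
This factors as (λ - 5)·(λ - 7) = 0.
Eigenvalues: 5, 7.

5, 7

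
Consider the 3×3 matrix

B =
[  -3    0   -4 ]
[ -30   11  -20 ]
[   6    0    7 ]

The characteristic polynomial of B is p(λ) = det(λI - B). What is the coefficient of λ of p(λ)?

p(λ) = λ^3 - 15λ^2 + 47λ - 33.
The coefficient of λ is 47.

47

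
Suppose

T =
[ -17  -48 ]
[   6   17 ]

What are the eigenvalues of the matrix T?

det(T - lambda·I) = (-17 - lambda)(17 - lambda) - (-48)·(6) = lambda^2 - 1.
This factors as (lambda + 1)·(lambda - 1) = 0.
Eigenvalues: -1, 1.

-1, 1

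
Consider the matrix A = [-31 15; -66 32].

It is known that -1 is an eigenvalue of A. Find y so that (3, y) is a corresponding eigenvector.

6

We need (A + 1I)v = 0.
A + 1I = [[-30, 15], [-66, 33]].
Row 1: (-30)·3 + (15)·y = 0
Row 2: (-66)·3 + (33)·y = 0
Solving gives y = 6.
Check: A·(3, 6) = (-3, -6) = -1·(3, 6).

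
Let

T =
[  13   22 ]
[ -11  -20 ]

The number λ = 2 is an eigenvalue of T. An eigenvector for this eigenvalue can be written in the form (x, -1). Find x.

2

We need (T - 2I)v = 0.
T - 2I = [[11, 22], [-11, -22]].
Row 1: (11)·x + (22)·-1 = 0
Row 2: (-11)·x + (-22)·-1 = 0
Solving gives x = 2.
Check: T·(2, -1) = (4, -2) = 2·(2, -1).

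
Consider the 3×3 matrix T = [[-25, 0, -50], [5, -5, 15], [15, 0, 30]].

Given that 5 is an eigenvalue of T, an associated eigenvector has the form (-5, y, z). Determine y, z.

2, 3

We need (T - 5I)v = 0.
T - 5I = [[-30, 0, -50], [5, -10, 15], [15, 0, 25]].
Row 1: (-30)·-5 + (0)·y + (-50)·z = 0
Row 2: (5)·-5 + (-10)·y + (15)·z = 0
Row 3: (15)·-5 + (0)·y + (25)·z = 0
Solving gives y = 2, z = 3.
Check: T·(-5, 2, 3) = (-25, 10, 15) = 5·(-5, 2, 3).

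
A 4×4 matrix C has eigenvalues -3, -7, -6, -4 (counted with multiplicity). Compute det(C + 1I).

180

If C has eigenvalues -3, -7, -6, -4, then C + 1I has eigenvalues -2, -6, -5, -3.
det(C + 1I) = (-2) · (-6) · (-5) · (-3) = 180.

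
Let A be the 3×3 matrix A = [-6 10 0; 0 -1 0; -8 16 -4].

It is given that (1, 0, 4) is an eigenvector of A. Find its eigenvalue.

Compute Av: A·(1, 0, 4) = (-6, 0, -24).
Since Av = λv, compare component 1: -6 = λ·1, so λ = -6.

-6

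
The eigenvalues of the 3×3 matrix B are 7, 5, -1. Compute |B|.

det(B) is the product of the eigenvalues: (7) · (5) · (-1) = -35.

-35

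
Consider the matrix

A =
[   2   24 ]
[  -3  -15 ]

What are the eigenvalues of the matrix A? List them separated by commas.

-7, -6

det(A - sI) = (2 - s)(-15 - s) - (24)·(-3) = s^2 + 13s + 42.
This factors as (s + 7)·(s + 6) = 0.
Eigenvalues: -7, -6.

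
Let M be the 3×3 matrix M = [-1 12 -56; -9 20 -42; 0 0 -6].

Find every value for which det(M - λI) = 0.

-6, 8, 11

The characteristic polynomial is p(lambda) = det(lambda·I - M).
Expanding along the first row, p(lambda) = lambda^3 - 13·lambda^2 - 26·lambda + 528.
Since p(-6) = 0, lambda = -6 is a root.
Dividing by (lambda + 6) leaves lambda^2 - 19·lambda + 88.
The quadratic factors as (lambda - 8)·(lambda - 11).
Eigenvalues: -6, 8, 11.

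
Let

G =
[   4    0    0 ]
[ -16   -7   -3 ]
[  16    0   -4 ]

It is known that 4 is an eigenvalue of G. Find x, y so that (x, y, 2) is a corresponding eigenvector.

We need (G - 4I)v = 0.
G - 4I = [[0, 0, 0], [-16, -11, -3], [16, 0, -8]].
Row 1: (0)·x + (0)·y + (0)·2 = 0
Row 2: (-16)·x + (-11)·y + (-3)·2 = 0
Row 3: (16)·x + (0)·y + (-8)·2 = 0
Solving gives x = 1, y = -2.
Check: G·(1, -2, 2) = (4, -8, 8) = 4·(1, -2, 2).

1, -2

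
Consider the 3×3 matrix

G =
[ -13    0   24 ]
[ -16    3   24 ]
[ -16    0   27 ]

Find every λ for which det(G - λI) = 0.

Compute the characteristic polynomial p(μ) = det(μI - G).
Expanding along the first row, p(μ) = μ^3 - 17μ^2 + 75μ - 99.
Try μ = 3: p(3) = 0, so 3 is a root.
Dividing by (μ - 3) leaves μ^2 - 14μ + 33.
The quadratic factors as (μ - 3)·(μ - 11).
Eigenvalues: 3, 3, 11.

3, 3, 11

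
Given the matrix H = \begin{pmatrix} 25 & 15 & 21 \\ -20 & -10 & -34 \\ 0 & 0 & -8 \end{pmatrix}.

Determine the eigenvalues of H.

-8, 5, 10

Set up det(tI - H) = 0.
Expanding along the first row, p(t) = t^3 - 7t^2 - 70t + 400.
Rational-root test: t = 5 gives p(5) = 0.
Dividing by (t - 5) leaves t^2 - 2t - 80.
The quadratic factors as (t + 8)·(t - 10).
Eigenvalues: -8, 5, 10.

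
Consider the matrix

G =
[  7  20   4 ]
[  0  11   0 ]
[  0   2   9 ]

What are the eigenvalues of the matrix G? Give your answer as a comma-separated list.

7, 9, 11

Compute the characteristic polynomial p(r) = det(rI - G).
Expanding along the first row, p(r) = r^3 - 27r^2 + 239r - 693.
Since p(9) = 0, r = 9 is a root.
Factor out (r - 9): p(r) = (r - 9)·(r^2 - 18r + 77).
The quadratic factors as (r - 7)·(r - 11).
Eigenvalues: 7, 9, 11.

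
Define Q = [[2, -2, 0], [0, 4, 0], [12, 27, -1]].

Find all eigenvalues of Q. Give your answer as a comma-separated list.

Compute the characteristic polynomial p(λ) = det(λI - Q).
Cofactor expansion gives p(λ) = λ^3 - 5λ^2 + 2λ + 8.
Since p(2) = 0, λ = 2 is a root.
Dividing by (λ - 2) leaves λ^2 - 3λ - 4.
The quadratic factors as (λ + 1)·(λ - 4).
Eigenvalues: -1, 2, 4.

-1, 2, 4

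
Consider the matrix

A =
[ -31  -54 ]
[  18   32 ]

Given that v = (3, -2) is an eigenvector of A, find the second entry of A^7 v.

First find the eigenvalue: Av = (15, -10) = 5·(3, -2), so λ = 5.
Then A^7 v = λ^7·v = 5^7·(3, -2) = 78125·(3, -2) = (234375, -156250).

-156250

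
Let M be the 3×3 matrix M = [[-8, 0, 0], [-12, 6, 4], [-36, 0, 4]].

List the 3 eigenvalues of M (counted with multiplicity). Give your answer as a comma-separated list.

The characteristic polynomial is p(λ) = det(λI - M).
Expanding along the first row, p(λ) = λ^3 - 2λ^2 - 56λ + 192.
Try λ = 4: p(4) = 0, so 4 is a root.
Factor out (λ - 4): p(λ) = (λ - 4)·(λ^2 + 2λ - 48).
The quadratic factors as (λ + 8)·(λ - 6).
Eigenvalues: -8, 4, 6.

-8, 4, 6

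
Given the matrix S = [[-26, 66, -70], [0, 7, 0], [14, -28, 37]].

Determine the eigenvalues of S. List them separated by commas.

Set up det(λI - S) = 0.
Expanding along the first row, p(λ) = λ^3 - 18λ^2 + 95λ - 126.
Rational-root test: λ = 2 gives p(2) = 0.
Dividing by (λ - 2) leaves λ^2 - 16λ + 63.
The quadratic factors as (λ - 7)·(λ - 9).
Eigenvalues: 2, 7, 9.

2, 7, 9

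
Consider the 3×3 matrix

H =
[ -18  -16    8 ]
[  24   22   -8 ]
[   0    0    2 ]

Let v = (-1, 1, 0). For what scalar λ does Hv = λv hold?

Compute Hv: H·(-1, 1, 0) = (2, -2, 0).
Since Hv = λv, compare component 1: 2 = λ·-1, so λ = -2.

-2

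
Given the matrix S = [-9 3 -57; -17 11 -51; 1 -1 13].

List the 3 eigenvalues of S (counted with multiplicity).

Compute the characteristic polynomial p(r) = det(rI - S).
Expanding along the first row, p(r) = r^3 - 15r^2 - 16r + 660.
Rational-root test: r = -6 gives p(-6) = 0.
Factor out (r + 6): p(r) = (r + 6)·(r^2 - 21r + 110).
The quadratic factors as (r - 10)·(r - 11).
Eigenvalues: -6, 10, 11.

-6, 10, 11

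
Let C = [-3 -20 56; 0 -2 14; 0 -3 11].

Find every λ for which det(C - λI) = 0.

The characteristic polynomial is p(s) = det(sI - C).
Cofactor expansion gives p(s) = s^3 - 6s^2 - 7s + 60.
Rational-root test: s = 4 gives p(4) = 0.
Factor out (s - 4): p(s) = (s - 4)·(s^2 - 2s - 15).
The quadratic factors as (s + 3)·(s - 5).
Eigenvalues: -3, 4, 5.

-3, 4, 5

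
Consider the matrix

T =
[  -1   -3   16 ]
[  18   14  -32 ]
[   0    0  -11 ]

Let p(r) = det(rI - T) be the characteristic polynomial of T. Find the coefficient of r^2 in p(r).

-2

The coefficient of r^2 of det(rI - T) is −trace(T).
trace(T) = (-1) + (14) + (-11) = 2, so the coefficient is -2.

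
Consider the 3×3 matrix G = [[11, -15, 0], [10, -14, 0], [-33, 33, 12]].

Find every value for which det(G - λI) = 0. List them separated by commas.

-4, 1, 12

Compute the characteristic polynomial p(λ) = det(λI - G).
Expanding along the first row, p(λ) = λ^3 - 9λ^2 - 40λ + 48.
Since p(1) = 0, λ = 1 is a root.
Dividing by (λ - 1) leaves λ^2 - 8λ - 48.
The quadratic factors as (λ + 4)·(λ - 12).
Eigenvalues: -4, 1, 12.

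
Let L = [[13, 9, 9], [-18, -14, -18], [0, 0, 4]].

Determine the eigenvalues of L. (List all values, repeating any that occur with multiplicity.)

The characteristic polynomial is p(t) = det(tI - L).
Expanding along the first row, p(t) = t^3 - 3t^2 - 24t + 80.
Since p(4) = 0, t = 4 is a root.
Factor out (t - 4): p(t) = (t - 4)·(t^2 + t - 20).
The quadratic factors as (t + 5)·(t - 4).
Eigenvalues: -5, 4, 4.

-5, 4, 4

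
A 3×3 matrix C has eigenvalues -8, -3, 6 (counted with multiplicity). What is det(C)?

144

det(C) is the product of the eigenvalues: (-8) · (-3) · (6) = 144.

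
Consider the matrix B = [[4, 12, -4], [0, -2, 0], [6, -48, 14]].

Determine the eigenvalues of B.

-2, 8, 10

Compute the characteristic polynomial p(μ) = det(μI - B).
Expanding along the first row, p(μ) = μ^3 - 16μ^2 + 44μ + 160.
Rational-root test: μ = 8 gives p(8) = 0.
Factor out (μ - 8): p(μ) = (μ - 8)·(μ^2 - 8μ - 20).
The quadratic factors as (μ + 2)·(μ - 10).
Eigenvalues: -2, 8, 10.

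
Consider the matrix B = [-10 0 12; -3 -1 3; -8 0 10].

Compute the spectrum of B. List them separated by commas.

-2, -1, 2

The characteristic polynomial is p(r) = det(rI - B).
Expanding the 3×3 determinant: p(r) = r^3 + r^2 - 4r - 4.
Rational-root test: r = -1 gives p(-1) = 0.
Dividing by (r + 1) leaves r^2 - 4.
The quadratic factors as (r + 2)·(r - 2).
Eigenvalues: -2, -1, 2.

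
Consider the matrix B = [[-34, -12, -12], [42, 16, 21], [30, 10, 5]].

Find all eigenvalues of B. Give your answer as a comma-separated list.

-10, -5, 2

The characteristic polynomial is p(lambda) = det(lambda·I - B).
Expanding along the first row, p(lambda) = lambda^3 + 13·lambda^2 + 20·lambda - 100.
Since p(-10) = 0, lambda = -10 is a root.
Dividing by (lambda + 10) leaves lambda^2 + 3·lambda - 10.
The quadratic factors as (lambda + 5)·(lambda - 2).
Eigenvalues: -10, -5, 2.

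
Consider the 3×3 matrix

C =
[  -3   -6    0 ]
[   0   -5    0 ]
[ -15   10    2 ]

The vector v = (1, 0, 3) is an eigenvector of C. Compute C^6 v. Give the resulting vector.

First find the eigenvalue: Cv = (-3, 0, -9) = -3·(1, 0, 3), so λ = -3.
Then C^6 v = λ^6·v = (-3)^6·(1, 0, 3) = 729·(1, 0, 3) = (729, 0, 2187).

(729, 0, 2187)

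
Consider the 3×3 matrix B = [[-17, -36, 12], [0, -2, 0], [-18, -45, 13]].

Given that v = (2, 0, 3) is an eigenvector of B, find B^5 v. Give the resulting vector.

First find the eigenvalue: Bv = (2, 0, 3) = 1·(2, 0, 3), so λ = 1.
Then B^5 v = λ^5·v = 1^5·(2, 0, 3) = 1·(2, 0, 3) = (2, 0, 3).

(2, 0, 3)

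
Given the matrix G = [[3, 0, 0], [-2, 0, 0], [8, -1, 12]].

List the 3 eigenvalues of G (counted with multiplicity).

0, 3, 12

G is lower triangular, so its eigenvalues are the diagonal entries.
Diagonal: 3, 0, 12.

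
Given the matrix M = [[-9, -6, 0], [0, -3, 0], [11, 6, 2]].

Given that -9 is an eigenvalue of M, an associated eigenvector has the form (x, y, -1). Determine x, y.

We need (M + 9I)v = 0.
M + 9I = [[0, -6, 0], [0, 6, 0], [11, 6, 11]].
Row 1: (0)·x + (-6)·y + (0)·-1 = 0
Row 2: (0)·x + (6)·y + (0)·-1 = 0
Row 3: (11)·x + (6)·y + (11)·-1 = 0
Solving gives x = 1, y = 0.
Check: M·(1, 0, -1) = (-9, 0, 9) = -9·(1, 0, -1).

1, 0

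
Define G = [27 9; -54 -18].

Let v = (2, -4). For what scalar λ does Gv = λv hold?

Compute Gv: G·(2, -4) = (18, -36).
Since Gv = λv, compare component 1: 18 = λ·2, so λ = 9.

9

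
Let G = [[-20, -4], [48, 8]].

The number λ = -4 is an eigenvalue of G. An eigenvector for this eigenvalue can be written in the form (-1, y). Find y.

4

We need (G + 4I)v = 0.
G + 4I = [[-16, -4], [48, 12]].
Row 1: (-16)·-1 + (-4)·y = 0
Row 2: (48)·-1 + (12)·y = 0
Solving gives y = 4.
Check: G·(-1, 4) = (4, -16) = -4·(-1, 4).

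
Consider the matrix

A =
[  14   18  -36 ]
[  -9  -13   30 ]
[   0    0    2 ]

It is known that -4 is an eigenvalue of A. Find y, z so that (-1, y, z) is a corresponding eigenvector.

1, 0

We need (A + 4I)v = 0.
A + 4I = [[18, 18, -36], [-9, -9, 30], [0, 0, 6]].
Row 1: (18)·-1 + (18)·y + (-36)·z = 0
Row 2: (-9)·-1 + (-9)·y + (30)·z = 0
Row 3: (0)·-1 + (0)·y + (6)·z = 0
Solving gives y = 1, z = 0.
Check: A·(-1, 1, 0) = (4, -4, 0) = -4·(-1, 1, 0).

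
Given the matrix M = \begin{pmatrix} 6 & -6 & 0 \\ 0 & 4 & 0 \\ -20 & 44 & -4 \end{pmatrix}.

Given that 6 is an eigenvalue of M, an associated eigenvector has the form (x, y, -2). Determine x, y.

1, 0

We need (M - 6I)v = 0.
M - 6I = [[0, -6, 0], [0, -2, 0], [-20, 44, -10]].
Row 1: (0)·x + (-6)·y + (0)·-2 = 0
Row 2: (0)·x + (-2)·y + (0)·-2 = 0
Row 3: (-20)·x + (44)·y + (-10)·-2 = 0
Solving gives x = 1, y = 0.
Check: M·(1, 0, -2) = (6, 0, -12) = 6·(1, 0, -2).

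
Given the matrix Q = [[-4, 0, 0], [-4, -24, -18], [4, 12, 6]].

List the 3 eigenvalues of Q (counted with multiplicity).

-12, -6, -4

Set up det(λI - Q) = 0.
Cofactor expansion gives p(λ) = λ^3 + 22λ^2 + 144λ + 288.
Since p(-12) = 0, λ = -12 is a root.
Factor out (λ + 12): p(λ) = (λ + 12)·(λ^2 + 10λ + 24).
The quadratic factors as (λ + 6)·(λ + 4).
Eigenvalues: -12, -6, -4.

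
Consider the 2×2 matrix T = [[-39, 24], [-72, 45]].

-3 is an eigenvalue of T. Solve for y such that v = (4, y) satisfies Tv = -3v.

6

We need (T + 3I)v = 0.
T + 3I = [[-36, 24], [-72, 48]].
Row 1: (-36)·4 + (24)·y = 0
Row 2: (-72)·4 + (48)·y = 0
Solving gives y = 6.
Check: T·(4, 6) = (-12, -18) = -3·(4, 6).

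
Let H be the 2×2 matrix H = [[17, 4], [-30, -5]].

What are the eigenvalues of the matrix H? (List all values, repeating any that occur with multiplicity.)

5, 7

det(H - tI) = (17 - t)(-5 - t) - (4)·(-30) = t^2 - 12t + 35.
This factors as (t - 5)·(t - 7) = 0.
Eigenvalues: 5, 7.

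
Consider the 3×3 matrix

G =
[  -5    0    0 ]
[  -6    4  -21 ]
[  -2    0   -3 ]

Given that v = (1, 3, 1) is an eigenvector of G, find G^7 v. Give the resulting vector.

(-78125, -234375, -78125)

First find the eigenvalue: Gv = (-5, -15, -5) = -5·(1, 3, 1), so λ = -5.
Then G^7 v = λ^7·v = (-5)^7·(1, 3, 1) = -78125·(1, 3, 1) = (-78125, -234375, -78125).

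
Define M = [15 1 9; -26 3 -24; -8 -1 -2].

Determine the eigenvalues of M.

The characteristic polynomial is p(r) = det(rI - M).
Expanding the 3×3 determinant: p(r) = r^3 - 16r^2 + 83r - 140.
Try r = 7: p(7) = 0, so 7 is a root.
Dividing by (r - 7) leaves r^2 - 9r + 20.
The quadratic factors as (r - 4)·(r - 5).
Eigenvalues: 4, 5, 7.

4, 5, 7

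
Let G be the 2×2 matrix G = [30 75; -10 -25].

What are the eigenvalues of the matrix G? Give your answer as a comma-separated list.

0, 5

det(G - lambda·I) = (30 - lambda)(-25 - lambda) - (75)·(-10) = lambda^2 - 5·lambda.
This factors as lambda·(lambda - 5) = 0.
Eigenvalues: 0, 5.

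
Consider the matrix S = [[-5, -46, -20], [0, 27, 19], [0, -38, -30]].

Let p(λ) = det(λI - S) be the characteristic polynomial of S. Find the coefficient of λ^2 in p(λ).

8

The coefficient of λ^2 of det(λI - S) is −trace(S).
trace(S) = (-5) + (27) + (-30) = -8, so the coefficient is 8.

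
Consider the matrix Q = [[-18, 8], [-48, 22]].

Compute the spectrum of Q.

det(Q - sI) = (-18 - s)(22 - s) - (8)·(-48) = s^2 - 4s - 12.
This factors as (s + 2)·(s - 6) = 0.
Eigenvalues: -2, 6.

-2, 6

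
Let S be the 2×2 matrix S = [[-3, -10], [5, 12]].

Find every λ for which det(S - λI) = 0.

2, 7

det(S - lambda·I) = (-3 - lambda)(12 - lambda) - (-10)·(5) = lambda^2 - 9·lambda + 14.
This factors as (lambda - 2)·(lambda - 7) = 0.
Eigenvalues: 2, 7.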